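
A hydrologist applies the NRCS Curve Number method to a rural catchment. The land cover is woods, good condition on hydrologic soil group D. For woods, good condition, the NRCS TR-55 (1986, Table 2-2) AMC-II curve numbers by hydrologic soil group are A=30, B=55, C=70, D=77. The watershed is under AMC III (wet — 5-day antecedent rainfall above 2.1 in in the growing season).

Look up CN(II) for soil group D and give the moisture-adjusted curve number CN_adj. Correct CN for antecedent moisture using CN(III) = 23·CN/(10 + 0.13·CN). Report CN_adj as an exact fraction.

NRCS table: woods, good condition, soil group D → CN(II) = 77
CN(III) from CN(II)=77: (23·77)/(10 + 0.13·77) = 7700/87 ≈ 88.506

CN_adj = 7700/87 ≈ 88.506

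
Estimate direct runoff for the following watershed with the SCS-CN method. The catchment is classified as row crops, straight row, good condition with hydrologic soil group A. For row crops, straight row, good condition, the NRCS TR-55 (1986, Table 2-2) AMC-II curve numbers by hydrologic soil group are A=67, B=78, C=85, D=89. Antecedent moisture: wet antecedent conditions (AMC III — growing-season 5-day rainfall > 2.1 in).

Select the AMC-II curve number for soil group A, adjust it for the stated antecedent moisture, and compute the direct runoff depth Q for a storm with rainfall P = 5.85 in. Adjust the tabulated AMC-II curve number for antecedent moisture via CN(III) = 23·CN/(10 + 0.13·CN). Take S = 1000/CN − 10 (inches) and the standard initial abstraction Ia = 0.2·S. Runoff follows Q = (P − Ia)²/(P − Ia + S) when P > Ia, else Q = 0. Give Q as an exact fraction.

NRCS table: row crops, straight row, good condition, soil group A → CN(II) = 67
Adjust CN=67 to AMC III: 23·67/(10 + 0.13·67) → 1541 ÷ (1871/100) = 154100/1871 ≈ 82.362
Retention S: 1000/CN − 10 with CN=82.362 → S = 3300/1541 ≈ 2.141 in
Initial abstraction Ia = S/5 = (3300/1541)/5 = 660/1541 ≈ 0.428 in
Excess rainfall: 5.850 − 0.428 = 5.422 in; P > Ia so Q > 0
Q = (167097/30820)²/((167097/30820) + 3300/1541) = (27921407409/949872400)/(233097/30820) = 9307135803/2394683180 in ≈ 3.887 in

Q = 9307135803/2394683180 in ≈ 3.887 in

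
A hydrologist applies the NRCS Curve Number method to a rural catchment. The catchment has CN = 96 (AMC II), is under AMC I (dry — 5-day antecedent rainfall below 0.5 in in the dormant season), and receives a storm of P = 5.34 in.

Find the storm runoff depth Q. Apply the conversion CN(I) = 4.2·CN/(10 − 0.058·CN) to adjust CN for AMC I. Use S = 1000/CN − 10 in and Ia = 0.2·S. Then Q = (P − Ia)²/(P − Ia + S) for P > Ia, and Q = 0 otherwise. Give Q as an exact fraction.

Dry (AMC I): CN(I) = 4.2·96/(10 − 0.058·96) = (2016/5)/(554/125) = 25200/277 ≈ 90.975
S = 1000/(25200/277) − 10 = 125/126 in ≈ 0.992 in
Ia = 0.2·(125/126) = 25/126 in ≈ 0.198 in
Since P=5.340 > Ia=0.198: effective rainfall P−Ia = 8098/1575 in
Q = (8098/1575)²/((8098/1575) + 125/126) = (65577604/2480625)/(19321/3150) = 131155208/30430575 in ≈ 4.310 in

Q = 131155208/30430575 in ≈ 4.310 in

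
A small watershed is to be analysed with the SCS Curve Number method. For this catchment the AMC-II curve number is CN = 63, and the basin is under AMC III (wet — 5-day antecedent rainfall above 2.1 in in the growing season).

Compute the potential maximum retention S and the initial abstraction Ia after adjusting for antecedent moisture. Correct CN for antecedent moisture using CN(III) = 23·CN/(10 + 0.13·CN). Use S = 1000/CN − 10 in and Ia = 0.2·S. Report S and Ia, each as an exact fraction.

S = 3700/1449 in ≈ 2.553 in; Ia = 740/1449 in ≈ 0.511 in

Wet (AMC III): CN(III) = 23·63/(10 + 0.13·63) = 1449/(1819/100) = 144900/1819 ≈ 79.659
Max retention: S = 1000/(144900/1819) − 10 = 3700/1449 in (≈ 2.553 in)
Initial abstraction Ia = S/5 = (3700/1449)/5 = 740/1449 ≈ 0.511 in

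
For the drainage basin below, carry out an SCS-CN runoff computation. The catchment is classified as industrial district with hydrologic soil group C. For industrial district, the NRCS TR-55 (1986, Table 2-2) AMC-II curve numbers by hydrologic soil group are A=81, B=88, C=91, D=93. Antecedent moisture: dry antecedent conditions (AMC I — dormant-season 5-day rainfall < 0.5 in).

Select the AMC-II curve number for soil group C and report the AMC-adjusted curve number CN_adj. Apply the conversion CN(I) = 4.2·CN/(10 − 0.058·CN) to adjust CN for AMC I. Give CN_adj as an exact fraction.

NRCS table: industrial district, soil group C → CN(II) = 91
Dry (AMC I): CN(I) = 4.2·91/(10 − 0.058·91) = (1911/5)/(2361/500) = 63700/787 ≈ 80.940

CN_adj = 63700/787 ≈ 80.940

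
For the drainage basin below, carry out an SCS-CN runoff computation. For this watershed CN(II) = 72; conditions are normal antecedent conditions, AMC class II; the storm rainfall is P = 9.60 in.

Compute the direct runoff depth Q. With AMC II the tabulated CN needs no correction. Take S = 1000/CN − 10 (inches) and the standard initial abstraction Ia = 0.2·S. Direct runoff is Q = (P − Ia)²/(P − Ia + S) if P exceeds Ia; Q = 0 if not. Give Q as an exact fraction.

CN(II) = 72; AMC II needs no correction.
Max retention: S = 1000/72 − 10 = 35/9 in (≈ 3.889 in)
Ia = 0.2·(35/9) = 7/9 in ≈ 0.778 in
Excess rainfall: 9.600 − 0.778 = 8.822 in; P > Ia so Q > 0
Runoff Q = (P−Ia)²/(P−Ia+S) = (8.822)²/(8.822+3.889) = 157609/25740 ≈ 6.123 in

Q = 157609/25740 in ≈ 6.123 in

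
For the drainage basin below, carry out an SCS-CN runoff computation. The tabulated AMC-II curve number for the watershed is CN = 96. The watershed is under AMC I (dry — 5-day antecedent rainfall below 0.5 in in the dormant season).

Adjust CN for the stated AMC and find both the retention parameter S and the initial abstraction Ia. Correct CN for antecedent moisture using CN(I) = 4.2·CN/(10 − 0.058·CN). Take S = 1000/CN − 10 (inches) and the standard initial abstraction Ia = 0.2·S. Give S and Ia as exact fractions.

S = 125/126 in ≈ 0.992 in; Ia = 25/126 in ≈ 0.198 in

Adjust CN=96 to AMC I: 4.2·96/(10 − 0.058·96) → (2016/5) ÷ (554/125) = 25200/277 ≈ 90.975
Max retention: S = 1000/(25200/277) − 10 = 125/126 in (≈ 0.992 in)
Initial abstraction Ia = S/5 = (125/126)/5 = 25/126 ≈ 0.198 in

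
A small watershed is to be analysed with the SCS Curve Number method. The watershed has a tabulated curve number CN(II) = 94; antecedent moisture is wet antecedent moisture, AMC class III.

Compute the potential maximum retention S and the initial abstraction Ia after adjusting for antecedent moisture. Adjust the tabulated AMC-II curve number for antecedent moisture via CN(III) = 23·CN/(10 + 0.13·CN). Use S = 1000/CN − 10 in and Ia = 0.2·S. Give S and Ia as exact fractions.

Wet (AMC III): CN(III) = 23·94/(10 + 0.13·94) = 2162/(1111/50) = 108100/1111 ≈ 97.300
Retention S: 1000/CN − 10 with CN=97.300 → S = 300/1081 ≈ 0.278 in
Ia = 0.2S: 0.2·0.278 = 0.056 in (exactly 60/1081)

S = 300/1081 in ≈ 0.278 in; Ia = 60/1081 in ≈ 0.056 in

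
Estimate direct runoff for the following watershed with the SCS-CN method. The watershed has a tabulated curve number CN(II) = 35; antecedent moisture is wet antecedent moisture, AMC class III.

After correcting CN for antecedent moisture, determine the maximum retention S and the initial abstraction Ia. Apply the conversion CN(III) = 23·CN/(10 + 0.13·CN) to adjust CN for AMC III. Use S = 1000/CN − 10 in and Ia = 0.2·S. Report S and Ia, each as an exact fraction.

S = 1300/161 in ≈ 8.075 in; Ia = 260/161 in ≈ 1.615 in

Wet (AMC III): CN(III) = 23·35/(10 + 0.13·35) = 805/(291/20) = 16100/291 ≈ 55.326
Retention S: 1000/CN − 10 with CN=55.326 → S = 1300/161 ≈ 8.075 in
Ia = 0.2·(1300/161) = 260/161 in ≈ 1.615 in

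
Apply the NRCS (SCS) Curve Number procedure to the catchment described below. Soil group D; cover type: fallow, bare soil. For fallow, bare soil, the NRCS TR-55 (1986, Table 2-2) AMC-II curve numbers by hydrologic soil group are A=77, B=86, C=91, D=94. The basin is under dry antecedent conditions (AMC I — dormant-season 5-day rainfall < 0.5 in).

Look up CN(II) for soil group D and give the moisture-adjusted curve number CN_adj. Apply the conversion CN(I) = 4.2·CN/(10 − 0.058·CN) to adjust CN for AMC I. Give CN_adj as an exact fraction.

CN_adj = 32900/379 ≈ 86.807

NRCS table: fallow, bare soil, soil group D → CN(II) = 94
CN(I) from CN(II)=94: (4.2·94)/(10 − 0.058·94) = 32900/379 ≈ 86.807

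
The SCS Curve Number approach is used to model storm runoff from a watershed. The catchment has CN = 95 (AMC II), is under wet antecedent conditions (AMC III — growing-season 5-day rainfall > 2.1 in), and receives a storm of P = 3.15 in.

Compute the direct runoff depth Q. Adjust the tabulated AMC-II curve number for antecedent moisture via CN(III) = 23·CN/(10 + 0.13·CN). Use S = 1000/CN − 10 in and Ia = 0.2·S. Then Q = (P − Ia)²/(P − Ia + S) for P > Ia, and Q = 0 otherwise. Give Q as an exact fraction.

Wet (AMC III): CN(III) = 23·95/(10 + 0.13·95) = 2185/(447/20) = 43700/447 ≈ 97.763
Max retention: S = 1000/(43700/447) − 10 = 100/437 in (≈ 0.229 in)
Initial abstraction Ia = S/5 = (100/437)/5 = 20/437 ≈ 0.046 in
P − Ia = 3.150 − 0.046 = 27131/8740 ≈ 3.104 in (> 0, runoff occurs)
Q = (27131/8740)²/((27131/8740) + 100/437) = (736091161/76387600)/(29131/8740) = 736091161/254604940 in ≈ 2.891 in

Q = 736091161/254604940 in ≈ 2.891 in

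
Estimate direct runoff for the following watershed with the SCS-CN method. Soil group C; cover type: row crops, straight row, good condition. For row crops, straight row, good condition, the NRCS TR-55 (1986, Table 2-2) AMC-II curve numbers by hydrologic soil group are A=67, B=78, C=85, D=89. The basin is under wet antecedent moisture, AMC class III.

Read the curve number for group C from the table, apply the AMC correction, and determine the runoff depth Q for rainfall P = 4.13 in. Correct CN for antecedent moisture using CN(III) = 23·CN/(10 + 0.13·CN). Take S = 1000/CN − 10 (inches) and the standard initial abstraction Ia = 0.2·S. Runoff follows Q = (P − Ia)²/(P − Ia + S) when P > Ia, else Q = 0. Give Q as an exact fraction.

NRCS table: row crops, straight row, good condition, soil group C → CN(II) = 85
Adjust CN=85 to AMC III: 23·85/(10 + 0.13·85) → 1955 ÷ (421/20) = 39100/421 ≈ 92.874
Max retention: S = 1000/(39100/421) − 10 = 300/391 in (≈ 0.767 in)
Initial abstraction Ia = S/5 = (300/391)/5 = 60/391 ≈ 0.153 in
Excess rainfall: 4.130 − 0.153 = 3.977 in; P > Ia so Q > 0
Q: (155483/39100)² ÷ (185483/39100) = 24174963289/7252385300 in (≈ 3.333 in)

Q = 24174963289/7252385300 in ≈ 3.333 in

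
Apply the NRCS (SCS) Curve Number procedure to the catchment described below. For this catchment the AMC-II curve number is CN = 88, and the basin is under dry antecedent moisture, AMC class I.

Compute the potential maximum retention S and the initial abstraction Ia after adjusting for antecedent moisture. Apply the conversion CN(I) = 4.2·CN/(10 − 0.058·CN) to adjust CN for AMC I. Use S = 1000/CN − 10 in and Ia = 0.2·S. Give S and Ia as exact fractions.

Adjust CN=88 to AMC I: 4.2·88/(10 − 0.058·88) → (1848/5) ÷ (612/125) = 3850/51 ≈ 75.490
Max retention: S = 1000/(3850/51) − 10 = 250/77 in (≈ 3.247 in)
Ia = 0.2S: 0.2·3.247 = 0.649 in (exactly 50/77)

S = 250/77 in ≈ 3.247 in; Ia = 50/77 in ≈ 0.649 in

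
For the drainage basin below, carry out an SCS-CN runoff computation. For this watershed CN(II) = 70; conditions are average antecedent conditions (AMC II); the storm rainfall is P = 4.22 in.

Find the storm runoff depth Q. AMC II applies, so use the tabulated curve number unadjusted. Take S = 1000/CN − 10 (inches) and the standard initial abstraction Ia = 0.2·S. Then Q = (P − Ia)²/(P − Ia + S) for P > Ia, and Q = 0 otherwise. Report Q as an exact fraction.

Q = 1385329/936950 in ≈ 1.479 in

CN(II) = 70; AMC II needs no correction.
S = 1000/70 − 10 = 30/7 in ≈ 4.286 in
Ia = 0.2·(30/7) = 6/7 in ≈ 0.857 in
Excess rainfall: 4.220 − 0.857 = 3.363 in; P > Ia so Q > 0
Q = (1177/350)²/((1177/350) + 30/7) = (1385329/122500)/(2677/350) = 1385329/936950 in ≈ 1.479 in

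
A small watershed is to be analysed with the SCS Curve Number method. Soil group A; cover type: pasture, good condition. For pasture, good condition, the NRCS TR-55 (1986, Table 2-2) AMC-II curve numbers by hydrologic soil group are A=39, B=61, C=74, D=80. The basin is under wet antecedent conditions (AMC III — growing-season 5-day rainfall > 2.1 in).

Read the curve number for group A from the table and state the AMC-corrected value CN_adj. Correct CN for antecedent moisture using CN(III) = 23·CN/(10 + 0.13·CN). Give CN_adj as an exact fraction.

CN_adj = 89700/1507 ≈ 59.522

NRCS table: pasture, good condition, soil group A → CN(II) = 39
Adjust CN=39 to AMC III: 23·39/(10 + 0.13·39) → 897 ÷ (1507/100) = 89700/1507 ≈ 59.522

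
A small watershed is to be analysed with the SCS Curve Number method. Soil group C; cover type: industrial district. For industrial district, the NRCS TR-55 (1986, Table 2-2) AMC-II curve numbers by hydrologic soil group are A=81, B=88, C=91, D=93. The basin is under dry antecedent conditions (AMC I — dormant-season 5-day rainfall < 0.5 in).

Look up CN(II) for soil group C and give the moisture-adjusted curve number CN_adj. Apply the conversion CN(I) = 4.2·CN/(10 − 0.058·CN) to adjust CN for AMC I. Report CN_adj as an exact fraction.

NRCS table: industrial district, soil group C → CN(II) = 91
CN(I) from CN(II)=91: (4.2·91)/(10 − 0.058·91) = 63700/787 ≈ 80.940

CN_adj = 63700/787 ≈ 80.940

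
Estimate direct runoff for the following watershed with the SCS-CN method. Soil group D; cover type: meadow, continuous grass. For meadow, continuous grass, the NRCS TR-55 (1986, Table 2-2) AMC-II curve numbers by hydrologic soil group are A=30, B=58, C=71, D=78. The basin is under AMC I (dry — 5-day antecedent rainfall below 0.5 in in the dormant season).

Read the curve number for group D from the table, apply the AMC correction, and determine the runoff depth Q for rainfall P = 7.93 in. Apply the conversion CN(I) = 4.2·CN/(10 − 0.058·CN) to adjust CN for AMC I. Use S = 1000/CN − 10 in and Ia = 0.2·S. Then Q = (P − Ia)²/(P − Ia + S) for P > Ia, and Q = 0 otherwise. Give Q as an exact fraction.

Q = 291024644089/89227347300 in ≈ 3.262 in

NRCS table: meadow, continuous grass, soil group D → CN(II) = 78
CN(I) from CN(II)=78: (4.2·78)/(10 − 0.058·78) = 81900/1369 ≈ 59.825
Max retention: S = 1000/(81900/1369) − 10 = 5500/819 in (≈ 6.716 in)
Ia = 0.2S: 0.2·6.716 = 1.343 in (exactly 1100/819)
Excess rainfall: 7.930 − 1.343 = 6.587 in; P > Ia so Q > 0
Runoff Q = (P−Ia)²/(P−Ia+S) = (6.587)²/(6.587+6.716) = 291024644089/89227347300 ≈ 3.262 in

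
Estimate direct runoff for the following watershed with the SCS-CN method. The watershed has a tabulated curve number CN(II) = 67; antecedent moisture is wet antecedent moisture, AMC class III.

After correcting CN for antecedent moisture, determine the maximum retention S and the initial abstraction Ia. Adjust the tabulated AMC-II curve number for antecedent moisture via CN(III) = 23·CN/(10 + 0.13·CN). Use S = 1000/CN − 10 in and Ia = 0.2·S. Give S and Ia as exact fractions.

Wet (AMC III): CN(III) = 23·67/(10 + 0.13·67) = 1541/(1871/100) = 154100/1871 ≈ 82.362
Max retention: S = 1000/(154100/1871) − 10 = 3300/1541 in (≈ 2.141 in)
Ia = 0.2S: 0.2·2.141 = 0.428 in (exactly 660/1541)

S = 3300/1541 in ≈ 2.141 in; Ia = 660/1541 in ≈ 0.428 in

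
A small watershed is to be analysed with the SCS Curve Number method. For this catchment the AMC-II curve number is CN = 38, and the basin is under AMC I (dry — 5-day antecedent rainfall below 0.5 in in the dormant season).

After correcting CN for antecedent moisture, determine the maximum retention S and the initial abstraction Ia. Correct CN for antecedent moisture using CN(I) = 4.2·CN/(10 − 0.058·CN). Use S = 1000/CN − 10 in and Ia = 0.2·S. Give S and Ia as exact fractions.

Adjust CN=38 to AMC I: 4.2·38/(10 − 0.058·38) → (798/5) ÷ (1949/250) = 39900/1949 ≈ 20.472
Retention S: 1000/CN − 10 with CN=20.472 → S = 15500/399 ≈ 38.847 in
Ia = 0.2S: 0.2·38.847 = 7.769 in (exactly 3100/399)

S = 15500/399 in ≈ 38.847 in; Ia = 3100/399 in ≈ 7.769 in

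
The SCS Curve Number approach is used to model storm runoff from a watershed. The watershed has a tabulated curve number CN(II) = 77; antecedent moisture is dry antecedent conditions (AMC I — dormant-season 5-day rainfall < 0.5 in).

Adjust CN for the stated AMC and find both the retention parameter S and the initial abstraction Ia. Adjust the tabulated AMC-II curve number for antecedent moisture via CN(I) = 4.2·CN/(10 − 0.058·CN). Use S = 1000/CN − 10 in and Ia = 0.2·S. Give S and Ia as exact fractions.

CN(I) from CN(II)=77: (4.2·77)/(10 − 0.058·77) = 161700/2767 ≈ 58.439
Max retention: S = 1000/(161700/2767) − 10 = 11500/1617 in (≈ 7.112 in)
Initial abstraction Ia = S/5 = (11500/1617)/5 = 2300/1617 ≈ 1.422 in

S = 11500/1617 in ≈ 7.112 in; Ia = 2300/1617 in ≈ 1.422 in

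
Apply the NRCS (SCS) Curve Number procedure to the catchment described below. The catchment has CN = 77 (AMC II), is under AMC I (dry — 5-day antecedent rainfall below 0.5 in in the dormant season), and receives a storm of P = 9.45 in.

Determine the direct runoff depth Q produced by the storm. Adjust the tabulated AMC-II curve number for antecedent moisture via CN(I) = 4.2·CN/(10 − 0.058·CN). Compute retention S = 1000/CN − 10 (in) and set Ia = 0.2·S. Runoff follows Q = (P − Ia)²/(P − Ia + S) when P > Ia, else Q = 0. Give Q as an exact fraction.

Q = 67398909769/15834084420 in ≈ 4.257 in

Adjust CN=77 to AMC I: 4.2·77/(10 − 0.058·77) → (1617/5) ÷ (2767/500) = 161700/2767 ≈ 58.439
Max retention: S = 1000/(161700/2767) − 10 = 11500/1617 in (≈ 7.112 in)
Ia = 0.2·(11500/1617) = 2300/1617 in ≈ 1.422 in
Excess rainfall: 9.450 − 1.422 = 8.028 in; P > Ia so Q > 0
Q = (259613/32340)²/((259613/32340) + 11500/1617) = (67398909769/1045875600)/(489613/32340) = 67398909769/15834084420 in ≈ 4.257 in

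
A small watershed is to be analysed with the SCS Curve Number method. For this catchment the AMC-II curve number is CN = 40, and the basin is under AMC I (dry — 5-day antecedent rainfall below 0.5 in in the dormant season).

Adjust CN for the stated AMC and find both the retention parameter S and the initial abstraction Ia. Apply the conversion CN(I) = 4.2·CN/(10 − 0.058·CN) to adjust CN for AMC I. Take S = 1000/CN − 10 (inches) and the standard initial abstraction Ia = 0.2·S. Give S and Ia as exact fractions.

Dry (AMC I): CN(I) = 4.2·40/(10 − 0.058·40) = 168/(192/25) = 175/8 ≈ 21.875
Max retention: S = 1000/(175/8) − 10 = 250/7 in (≈ 35.714 in)
Ia = 0.2·(250/7) = 50/7 in ≈ 7.143 in

S = 250/7 in ≈ 35.714 in; Ia = 50/7 in ≈ 7.143 in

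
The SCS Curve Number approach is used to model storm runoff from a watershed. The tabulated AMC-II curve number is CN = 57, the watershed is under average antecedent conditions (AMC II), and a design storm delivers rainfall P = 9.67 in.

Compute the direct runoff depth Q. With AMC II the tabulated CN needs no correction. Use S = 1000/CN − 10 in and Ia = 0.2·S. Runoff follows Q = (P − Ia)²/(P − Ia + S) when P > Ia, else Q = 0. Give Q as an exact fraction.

CN(II) = 57; AMC II needs no correction.
Retention S: 1000/CN − 10 with CN=57.000 → S = 430/57 ≈ 7.544 in
Ia = 0.2·(430/57) = 86/57 in ≈ 1.509 in
P − Ia = 9.670 − 1.509 = 46519/5700 ≈ 8.161 in (> 0, runoff occurs)
Runoff Q = (P−Ia)²/(P−Ia+S) = (8.161)²/(8.161+7.544) = 2164017361/510258300 ≈ 4.241 in

Q = 2164017361/510258300 in ≈ 4.241 in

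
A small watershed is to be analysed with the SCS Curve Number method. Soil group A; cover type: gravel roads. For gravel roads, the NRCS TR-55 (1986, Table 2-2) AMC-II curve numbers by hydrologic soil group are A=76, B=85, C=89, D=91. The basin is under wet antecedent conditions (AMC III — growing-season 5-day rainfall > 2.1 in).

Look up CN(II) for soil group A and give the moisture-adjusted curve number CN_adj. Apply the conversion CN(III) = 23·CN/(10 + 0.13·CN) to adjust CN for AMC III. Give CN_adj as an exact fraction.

CN_adj = 43700/497 ≈ 87.928

NRCS table: gravel roads, soil group A → CN(II) = 76
CN(III) from CN(II)=76: (23·76)/(10 + 0.13·76) = 43700/497 ≈ 87.928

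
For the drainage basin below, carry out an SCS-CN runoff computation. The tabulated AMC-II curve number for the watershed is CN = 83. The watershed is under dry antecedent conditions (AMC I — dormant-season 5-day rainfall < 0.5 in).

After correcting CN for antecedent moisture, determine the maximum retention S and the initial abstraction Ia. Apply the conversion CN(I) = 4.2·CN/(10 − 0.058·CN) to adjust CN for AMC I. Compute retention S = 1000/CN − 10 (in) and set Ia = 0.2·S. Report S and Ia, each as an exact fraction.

S = 8500/1743 in ≈ 4.877 in; Ia = 1700/1743 in ≈ 0.975 in

CN(I) from CN(II)=83: (4.2·83)/(10 − 0.058·83) = 174300/2593 ≈ 67.219
S = 1000/(174300/2593) − 10 = 8500/1743 in ≈ 4.877 in
Ia = 0.2·(8500/1743) = 1700/1743 in ≈ 0.975 in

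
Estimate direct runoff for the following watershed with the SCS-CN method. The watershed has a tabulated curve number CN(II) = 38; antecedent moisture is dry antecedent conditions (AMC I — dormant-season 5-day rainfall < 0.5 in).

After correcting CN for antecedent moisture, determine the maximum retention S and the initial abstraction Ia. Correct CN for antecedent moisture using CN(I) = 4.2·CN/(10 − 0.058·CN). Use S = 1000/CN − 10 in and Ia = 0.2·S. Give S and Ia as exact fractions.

Dry (AMC I): CN(I) = 4.2·38/(10 − 0.058·38) = (798/5)/(1949/250) = 39900/1949 ≈ 20.472
S = 1000/(39900/1949) − 10 = 15500/399 in ≈ 38.847 in
Ia = 0.2·(15500/399) = 3100/399 in ≈ 7.769 in

S = 15500/399 in ≈ 38.847 in; Ia = 3100/399 in ≈ 7.769 in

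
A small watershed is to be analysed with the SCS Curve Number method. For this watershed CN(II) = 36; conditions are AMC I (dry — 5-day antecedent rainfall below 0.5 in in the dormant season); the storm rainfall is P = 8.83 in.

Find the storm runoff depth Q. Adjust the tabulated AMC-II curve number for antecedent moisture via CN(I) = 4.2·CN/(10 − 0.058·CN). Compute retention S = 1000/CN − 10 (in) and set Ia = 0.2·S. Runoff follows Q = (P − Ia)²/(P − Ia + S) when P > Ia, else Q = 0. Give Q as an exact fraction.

CN(I) from CN(II)=36: (4.2·36)/(10 − 0.058·36) = 18900/989 ≈ 19.110
Max retention: S = 1000/(18900/989) − 10 = 8000/189 in (≈ 42.328 in)
Initial abstraction Ia = S/5 = (8000/189)/5 = 1600/189 ≈ 8.466 in
Since P=8.830 > Ia=8.466: effective rainfall P−Ia = 6887/18900 in
Q: (6887/18900)² ÷ (806887/18900) = 47430769/15250164300 in (≈ 0.003 in)

Q = 47430769/15250164300 in ≈ 0.003 in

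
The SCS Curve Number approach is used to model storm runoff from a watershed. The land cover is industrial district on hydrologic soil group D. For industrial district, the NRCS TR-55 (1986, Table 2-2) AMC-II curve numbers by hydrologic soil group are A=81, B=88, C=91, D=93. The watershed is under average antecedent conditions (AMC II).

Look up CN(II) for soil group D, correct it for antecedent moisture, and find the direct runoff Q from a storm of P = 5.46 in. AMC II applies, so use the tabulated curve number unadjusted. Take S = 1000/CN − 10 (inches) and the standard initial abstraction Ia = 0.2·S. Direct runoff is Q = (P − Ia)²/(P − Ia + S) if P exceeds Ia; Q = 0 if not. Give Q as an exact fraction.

NRCS table: industrial district, soil group D → CN(II) = 93
CN(II) = 93; AMC II needs no correction.
Max retention: S = 1000/93 − 10 = 70/93 in (≈ 0.753 in)
Ia = 0.2S: 0.2·0.753 = 0.151 in (exactly 14/93)
Excess rainfall: 5.460 − 0.151 = 5.309 in; P > Ia so Q > 0
Q = (24689/4650)²/((24689/4650) + 70/93) = (609546721/21622500)/(28189/4650) = 87078103/18725550 in ≈ 4.650 in

Q = 87078103/18725550 in ≈ 4.650 in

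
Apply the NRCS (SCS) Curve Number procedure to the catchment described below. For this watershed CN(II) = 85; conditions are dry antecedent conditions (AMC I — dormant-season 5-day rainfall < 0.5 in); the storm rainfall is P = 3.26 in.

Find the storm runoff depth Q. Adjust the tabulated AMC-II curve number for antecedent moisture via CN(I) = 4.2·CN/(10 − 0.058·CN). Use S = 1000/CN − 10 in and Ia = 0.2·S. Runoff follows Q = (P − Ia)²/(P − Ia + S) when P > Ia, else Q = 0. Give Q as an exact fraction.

Dry (AMC I): CN(I) = 4.2·85/(10 − 0.058·85) = 357/(507/100) = 11900/169 ≈ 70.414
Max retention: S = 1000/(11900/169) − 10 = 500/119 in (≈ 4.202 in)
Ia = 0.2S: 0.2·4.202 = 0.840 in (exactly 100/119)
P − Ia = 3.260 − 0.840 = 14397/5950 ≈ 2.420 in (> 0, runoff occurs)
Runoff Q = (P−Ia)²/(P−Ia+S) = (2.420)²/(2.420+4.202) = 207273609/234412150 ≈ 0.884 in

Q = 207273609/234412150 in ≈ 0.884 in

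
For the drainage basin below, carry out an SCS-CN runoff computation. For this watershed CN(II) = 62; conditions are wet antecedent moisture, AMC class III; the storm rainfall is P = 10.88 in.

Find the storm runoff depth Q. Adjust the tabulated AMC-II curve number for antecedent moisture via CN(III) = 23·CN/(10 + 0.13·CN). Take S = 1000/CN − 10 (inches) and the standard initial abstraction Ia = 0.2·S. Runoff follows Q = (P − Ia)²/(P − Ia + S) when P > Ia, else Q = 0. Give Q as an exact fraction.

Q = 2126039881/258391200 in ≈ 8.228 in

Adjust CN=62 to AMC III: 23·62/(10 + 0.13·62) → 1426 ÷ (903/50) = 71300/903 ≈ 78.959
Retention S: 1000/CN − 10 with CN=78.959 → S = 1900/713 ≈ 2.665 in
Ia = 0.2S: 0.2·2.665 = 0.533 in (exactly 380/713)
Excess rainfall: 10.880 − 0.533 = 10.347 in; P > Ia so Q > 0
Runoff Q = (P−Ia)²/(P−Ia+S) = (10.347)²/(10.347+2.665) = 2126039881/258391200 ≈ 8.228 in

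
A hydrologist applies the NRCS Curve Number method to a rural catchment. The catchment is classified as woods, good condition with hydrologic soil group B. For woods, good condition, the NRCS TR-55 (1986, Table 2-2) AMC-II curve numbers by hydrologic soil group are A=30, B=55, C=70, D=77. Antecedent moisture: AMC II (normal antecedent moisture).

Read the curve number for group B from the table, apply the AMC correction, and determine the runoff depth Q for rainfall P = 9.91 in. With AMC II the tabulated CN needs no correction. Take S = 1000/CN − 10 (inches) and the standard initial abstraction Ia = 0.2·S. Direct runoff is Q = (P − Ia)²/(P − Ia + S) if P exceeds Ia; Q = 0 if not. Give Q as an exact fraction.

Q = 82828201/19911100 in ≈ 4.160 in

NRCS table: woods, good condition, soil group B → CN(II) = 55
Average conditions: CN = 55 (no AMC adjustment).
Max retention: S = 1000/55 − 10 = 90/11 in (≈ 8.182 in)
Ia = 0.2S: 0.2·8.182 = 1.636 in (exactly 18/11)
Excess rainfall: 9.910 − 1.636 = 8.274 in; P > Ia so Q > 0
Q: (9101/1100)² ÷ (18101/1100) = 82828201/19911100 in (≈ 4.160 in)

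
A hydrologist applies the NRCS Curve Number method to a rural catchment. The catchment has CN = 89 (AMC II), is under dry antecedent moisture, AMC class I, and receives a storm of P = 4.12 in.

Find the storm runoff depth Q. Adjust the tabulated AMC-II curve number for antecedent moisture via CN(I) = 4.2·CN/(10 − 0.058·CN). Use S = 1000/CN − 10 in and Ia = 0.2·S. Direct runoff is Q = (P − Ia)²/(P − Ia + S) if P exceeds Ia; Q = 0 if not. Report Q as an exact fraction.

Q = 27227310049/14134639575 in ≈ 1.926 in

Dry (AMC I): CN(I) = 4.2·89/(10 − 0.058·89) = (1869/5)/(2419/500) = 186900/2419 ≈ 77.263
S = 1000/(186900/2419) − 10 = 5500/1869 in ≈ 2.943 in
Ia = 0.2S: 0.2·2.943 = 0.589 in (exactly 1100/1869)
P − Ia = 4.120 − 0.589 = 165007/46725 ≈ 3.531 in (> 0, runoff occurs)
Runoff Q = (P−Ia)²/(P−Ia+S) = (3.531)²/(3.531+2.943) = 27227310049/14134639575 ≈ 1.926 in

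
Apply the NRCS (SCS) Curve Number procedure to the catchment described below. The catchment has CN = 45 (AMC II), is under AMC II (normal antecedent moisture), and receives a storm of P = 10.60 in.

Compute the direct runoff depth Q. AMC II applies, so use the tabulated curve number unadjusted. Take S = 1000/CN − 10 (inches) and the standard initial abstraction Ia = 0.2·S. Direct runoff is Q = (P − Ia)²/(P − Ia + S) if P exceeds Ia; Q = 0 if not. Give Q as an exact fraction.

Average conditions: CN = 45 (no AMC adjustment).
Retention S: 1000/CN − 10 with CN=45.000 → S = 110/9 ≈ 12.222 in
Ia = 0.2S: 0.2·12.222 = 2.444 in (exactly 22/9)
P − Ia = 10.600 − 2.444 = 367/45 ≈ 8.156 in (> 0, runoff occurs)
Q = (367/45)²/((367/45) + 110/9) = (134689/2025)/(917/45) = 134689/41265 in ≈ 3.264 in

Q = 134689/41265 in ≈ 3.264 in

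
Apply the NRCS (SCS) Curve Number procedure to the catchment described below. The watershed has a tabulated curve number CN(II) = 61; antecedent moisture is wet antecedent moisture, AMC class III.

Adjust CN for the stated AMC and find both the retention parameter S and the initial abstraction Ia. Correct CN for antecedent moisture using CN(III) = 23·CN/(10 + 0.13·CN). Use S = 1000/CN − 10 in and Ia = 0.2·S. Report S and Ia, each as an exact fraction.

Wet (AMC III): CN(III) = 23·61/(10 + 0.13·61) = 1403/(1793/100) = 140300/1793 ≈ 78.249
S = 1000/(140300/1793) − 10 = 3900/1403 in ≈ 2.780 in
Initial abstraction Ia = S/5 = (3900/1403)/5 = 780/1403 ≈ 0.556 in

S = 3900/1403 in ≈ 2.780 in; Ia = 780/1403 in ≈ 0.556 in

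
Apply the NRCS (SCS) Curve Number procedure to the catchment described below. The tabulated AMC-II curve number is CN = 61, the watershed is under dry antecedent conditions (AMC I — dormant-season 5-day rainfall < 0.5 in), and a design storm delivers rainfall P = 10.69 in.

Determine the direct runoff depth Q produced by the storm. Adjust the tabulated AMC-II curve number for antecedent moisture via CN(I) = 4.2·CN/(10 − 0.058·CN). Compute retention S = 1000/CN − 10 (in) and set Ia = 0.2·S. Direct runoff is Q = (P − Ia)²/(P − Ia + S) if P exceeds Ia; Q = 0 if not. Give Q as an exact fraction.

Adjust CN=61 to AMC I: 4.2·61/(10 − 0.058·61) → (1281/5) ÷ (3231/500) = 42700/1077 ≈ 39.647
S = 1000/(42700/1077) − 10 = 6500/427 in ≈ 15.222 in
Ia = 0.2·(6500/427) = 1300/427 in ≈ 3.044 in
Since P=10.690 > Ia=3.044: effective rainfall P−Ia = 326463/42700 in
Q = (326463/42700)²/((326463/42700) + 6500/427) = (106578090369/1823290000)/(976463/42700) = 106578090369/41694970100 in ≈ 2.556 in

Q = 106578090369/41694970100 in ≈ 2.556 in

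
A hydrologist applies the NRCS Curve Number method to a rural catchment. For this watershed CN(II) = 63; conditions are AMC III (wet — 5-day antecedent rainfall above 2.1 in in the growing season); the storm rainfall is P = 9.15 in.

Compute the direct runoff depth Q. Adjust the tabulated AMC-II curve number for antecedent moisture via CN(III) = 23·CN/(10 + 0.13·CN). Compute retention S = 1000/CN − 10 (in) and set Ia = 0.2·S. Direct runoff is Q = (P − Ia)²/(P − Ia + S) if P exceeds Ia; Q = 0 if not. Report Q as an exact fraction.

Q = 62683634689/9400155660 in ≈ 6.668 in

Adjust CN=63 to AMC III: 23·63/(10 + 0.13·63) → 1449 ÷ (1819/100) = 144900/1819 ≈ 79.659
S = 1000/(144900/1819) − 10 = 3700/1449 in ≈ 2.553 in
Ia = 0.2S: 0.2·2.553 = 0.511 in (exactly 740/1449)
Since P=9.150 > Ia=0.511: effective rainfall P−Ia = 250367/28980 in
Runoff Q = (P−Ia)²/(P−Ia+S) = (8.639)²/(8.639+2.553) = 62683634689/9400155660 ≈ 6.668 in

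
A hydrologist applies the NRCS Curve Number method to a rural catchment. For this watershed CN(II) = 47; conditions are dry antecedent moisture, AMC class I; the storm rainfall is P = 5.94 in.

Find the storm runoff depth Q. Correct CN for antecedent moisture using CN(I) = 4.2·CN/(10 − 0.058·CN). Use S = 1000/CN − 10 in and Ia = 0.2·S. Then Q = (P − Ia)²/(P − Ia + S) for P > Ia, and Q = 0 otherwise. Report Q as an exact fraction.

Q = 791803321/66777409650 in ≈ 0.012 in

Adjust CN=47 to AMC I: 4.2·47/(10 − 0.058·47) → (987/5) ÷ (3637/500) = 98700/3637 ≈ 27.138
Max retention: S = 1000/(98700/3637) − 10 = 26500/987 in (≈ 26.849 in)
Ia = 0.2·(26500/987) = 5300/987 in ≈ 5.370 in
P − Ia = 5.940 − 5.370 = 28139/49350 ≈ 0.570 in (> 0, runoff occurs)
Q = (28139/49350)²/((28139/49350) + 26500/987) = (791803321/2435422500)/(1353139/49350) = 791803321/66777409650 in ≈ 0.012 in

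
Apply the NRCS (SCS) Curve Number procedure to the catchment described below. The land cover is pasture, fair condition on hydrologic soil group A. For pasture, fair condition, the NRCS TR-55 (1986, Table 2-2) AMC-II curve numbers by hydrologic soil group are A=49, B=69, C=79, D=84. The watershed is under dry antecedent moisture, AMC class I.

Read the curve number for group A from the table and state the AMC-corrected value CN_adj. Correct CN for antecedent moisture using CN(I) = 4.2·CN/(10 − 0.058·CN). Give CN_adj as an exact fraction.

NRCS table: pasture, fair condition, soil group A → CN(II) = 49
Adjust CN=49 to AMC I: 4.2·49/(10 − 0.058·49) → (1029/5) ÷ (3579/500) = 34300/1193 ≈ 28.751

CN_adj = 34300/1193 ≈ 28.751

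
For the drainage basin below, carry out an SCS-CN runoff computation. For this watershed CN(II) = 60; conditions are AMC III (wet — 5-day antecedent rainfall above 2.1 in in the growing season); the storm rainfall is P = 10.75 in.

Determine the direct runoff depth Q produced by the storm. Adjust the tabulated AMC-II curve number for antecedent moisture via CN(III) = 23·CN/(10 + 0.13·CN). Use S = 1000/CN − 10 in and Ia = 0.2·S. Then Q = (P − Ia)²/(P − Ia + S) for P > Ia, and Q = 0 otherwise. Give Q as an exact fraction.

Q = 7879249/995532 in ≈ 7.915 in

Wet (AMC III): CN(III) = 23·60/(10 + 0.13·60) = 1380/(89/5) = 6900/89 ≈ 77.528
Retention S: 1000/CN − 10 with CN=77.528 → S = 200/69 ≈ 2.899 in
Initial abstraction Ia = S/5 = (200/69)/5 = 40/69 ≈ 0.580 in
P − Ia = 10.750 − 0.580 = 2807/276 ≈ 10.170 in (> 0, runoff occurs)
Runoff Q = (P−Ia)²/(P−Ia+S) = (10.170)²/(10.170+2.899) = 7879249/995532 ≈ 7.915 in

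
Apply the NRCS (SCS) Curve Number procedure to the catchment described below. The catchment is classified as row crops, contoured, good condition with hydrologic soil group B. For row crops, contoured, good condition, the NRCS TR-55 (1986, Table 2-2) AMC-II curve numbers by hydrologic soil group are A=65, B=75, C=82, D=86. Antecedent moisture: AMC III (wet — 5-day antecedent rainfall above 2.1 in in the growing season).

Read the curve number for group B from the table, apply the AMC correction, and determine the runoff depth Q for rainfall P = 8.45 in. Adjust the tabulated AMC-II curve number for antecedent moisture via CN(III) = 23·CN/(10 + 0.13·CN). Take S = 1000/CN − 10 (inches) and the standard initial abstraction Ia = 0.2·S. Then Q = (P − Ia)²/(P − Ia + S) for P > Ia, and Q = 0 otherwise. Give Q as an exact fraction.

Q = 126810121/18300180 in ≈ 6.929 in

NRCS table: row crops, contoured, good condition, soil group B → CN(II) = 75
Wet (AMC III): CN(III) = 23·75/(10 + 0.13·75) = 1725/(79/4) = 6900/79 ≈ 87.342
Retention S: 1000/CN − 10 with CN=87.342 → S = 100/69 ≈ 1.449 in
Ia = 0.2·(100/69) = 20/69 in ≈ 0.290 in
P − Ia = 8.450 − 0.290 = 11261/1380 ≈ 8.160 in (> 0, runoff occurs)
Runoff Q = (P−Ia)²/(P−Ia+S) = (8.160)²/(8.160+1.449) = 126810121/18300180 ≈ 6.929 in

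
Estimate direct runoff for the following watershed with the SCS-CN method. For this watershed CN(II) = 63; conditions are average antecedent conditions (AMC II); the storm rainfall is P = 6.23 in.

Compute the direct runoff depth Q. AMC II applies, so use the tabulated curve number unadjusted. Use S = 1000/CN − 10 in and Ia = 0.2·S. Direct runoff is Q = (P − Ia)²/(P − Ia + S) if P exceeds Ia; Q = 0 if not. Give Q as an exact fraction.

AMC II — tabulated CN = 63 applies directly.
Retention S: 1000/CN − 10 with CN=63.000 → S = 370/63 ≈ 5.873 in
Ia = 0.2S: 0.2·5.873 = 1.175 in (exactly 74/63)
P − Ia = 6.230 − 1.175 = 31849/6300 ≈ 5.055 in (> 0, runoff occurs)
Q: (31849/6300)² ÷ (68849/6300) = 1014358801/433748700 in (≈ 2.339 in)

Q = 1014358801/433748700 in ≈ 2.339 in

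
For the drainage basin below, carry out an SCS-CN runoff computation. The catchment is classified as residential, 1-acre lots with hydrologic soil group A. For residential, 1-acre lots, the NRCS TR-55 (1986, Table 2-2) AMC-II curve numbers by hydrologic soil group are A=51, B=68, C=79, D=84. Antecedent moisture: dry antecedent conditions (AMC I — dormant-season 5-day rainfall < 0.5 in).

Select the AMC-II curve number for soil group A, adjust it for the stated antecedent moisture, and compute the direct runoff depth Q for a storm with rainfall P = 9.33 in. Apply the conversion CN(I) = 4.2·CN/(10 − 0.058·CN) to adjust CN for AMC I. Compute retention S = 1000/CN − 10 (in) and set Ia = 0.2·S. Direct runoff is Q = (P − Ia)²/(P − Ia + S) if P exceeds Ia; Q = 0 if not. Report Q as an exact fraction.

Q = 5292417001/6468059700 in ≈ 0.818 in

NRCS table: residential, 1-acre lots, soil group A → CN(II) = 51
CN(I) from CN(II)=51: (4.2·51)/(10 − 0.058·51) = 15300/503 ≈ 30.417
Max retention: S = 1000/(15300/503) − 10 = 3500/153 in (≈ 22.876 in)
Ia = 0.2·(3500/153) = 700/153 in ≈ 4.575 in
Since P=9.330 > Ia=4.575: effective rainfall P−Ia = 72749/15300 in
Q = (72749/15300)²/((72749/15300) + 3500/153) = (5292417001/234090000)/(422749/15300) = 5292417001/6468059700 in ≈ 0.818 in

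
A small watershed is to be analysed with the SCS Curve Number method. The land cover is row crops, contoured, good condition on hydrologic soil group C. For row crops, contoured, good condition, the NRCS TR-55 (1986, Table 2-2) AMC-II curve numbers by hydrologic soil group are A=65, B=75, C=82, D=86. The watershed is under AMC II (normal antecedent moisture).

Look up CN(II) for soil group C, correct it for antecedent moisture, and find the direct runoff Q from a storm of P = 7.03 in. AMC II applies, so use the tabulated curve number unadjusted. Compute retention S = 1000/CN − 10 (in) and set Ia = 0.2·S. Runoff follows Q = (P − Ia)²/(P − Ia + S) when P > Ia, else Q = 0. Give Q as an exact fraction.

NRCS table: row crops, contoured, good condition, soil group C → CN(II) = 82
AMC II — tabulated CN = 82 applies directly.
Retention S: 1000/CN − 10 with CN=82.000 → S = 90/41 ≈ 2.195 in
Initial abstraction Ia = S/5 = (90/41)/5 = 18/41 ≈ 0.439 in
Excess rainfall: 7.030 − 0.439 = 6.591 in; P > Ia so Q > 0
Runoff Q = (P−Ia)²/(P−Ia+S) = (6.591)²/(6.591+2.195) = 730242529/147694300 ≈ 4.944 in

Q = 730242529/147694300 in ≈ 4.944 in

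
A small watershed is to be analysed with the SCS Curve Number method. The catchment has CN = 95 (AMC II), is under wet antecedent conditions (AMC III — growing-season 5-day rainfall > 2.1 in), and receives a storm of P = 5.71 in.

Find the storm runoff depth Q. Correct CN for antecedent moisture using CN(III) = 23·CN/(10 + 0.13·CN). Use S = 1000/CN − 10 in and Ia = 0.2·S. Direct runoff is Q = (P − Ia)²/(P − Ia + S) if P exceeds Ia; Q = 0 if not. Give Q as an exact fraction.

CN(III) from CN(II)=95: (23·95)/(10 + 0.13·95) = 43700/447 ≈ 97.763
Max retention: S = 1000/(43700/447) − 10 = 100/437 in (≈ 0.229 in)
Ia = 0.2·(100/437) = 20/437 in ≈ 0.046 in
P − Ia = 5.710 − 0.046 = 247527/43700 ≈ 5.664 in (> 0, runoff occurs)
Runoff Q = (P−Ia)²/(P−Ia+S) = (5.664)²/(5.664+0.229) = 61269615729/11253929900 ≈ 5.444 in

Q = 61269615729/11253929900 in ≈ 5.444 in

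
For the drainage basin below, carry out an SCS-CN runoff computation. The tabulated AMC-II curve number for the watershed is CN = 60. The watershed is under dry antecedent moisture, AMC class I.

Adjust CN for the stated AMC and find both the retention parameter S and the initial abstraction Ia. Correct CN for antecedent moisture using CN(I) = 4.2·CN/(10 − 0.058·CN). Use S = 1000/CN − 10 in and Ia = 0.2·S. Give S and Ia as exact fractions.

S = 1000/63 in ≈ 15.873 in; Ia = 200/63 in ≈ 3.175 in

Adjust CN=60 to AMC I: 4.2·60/(10 − 0.058·60) → 252 ÷ (163/25) = 6300/163 ≈ 38.650
Max retention: S = 1000/(6300/163) − 10 = 1000/63 in (≈ 15.873 in)
Ia = 0.2·(1000/63) = 200/63 in ≈ 3.175 in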